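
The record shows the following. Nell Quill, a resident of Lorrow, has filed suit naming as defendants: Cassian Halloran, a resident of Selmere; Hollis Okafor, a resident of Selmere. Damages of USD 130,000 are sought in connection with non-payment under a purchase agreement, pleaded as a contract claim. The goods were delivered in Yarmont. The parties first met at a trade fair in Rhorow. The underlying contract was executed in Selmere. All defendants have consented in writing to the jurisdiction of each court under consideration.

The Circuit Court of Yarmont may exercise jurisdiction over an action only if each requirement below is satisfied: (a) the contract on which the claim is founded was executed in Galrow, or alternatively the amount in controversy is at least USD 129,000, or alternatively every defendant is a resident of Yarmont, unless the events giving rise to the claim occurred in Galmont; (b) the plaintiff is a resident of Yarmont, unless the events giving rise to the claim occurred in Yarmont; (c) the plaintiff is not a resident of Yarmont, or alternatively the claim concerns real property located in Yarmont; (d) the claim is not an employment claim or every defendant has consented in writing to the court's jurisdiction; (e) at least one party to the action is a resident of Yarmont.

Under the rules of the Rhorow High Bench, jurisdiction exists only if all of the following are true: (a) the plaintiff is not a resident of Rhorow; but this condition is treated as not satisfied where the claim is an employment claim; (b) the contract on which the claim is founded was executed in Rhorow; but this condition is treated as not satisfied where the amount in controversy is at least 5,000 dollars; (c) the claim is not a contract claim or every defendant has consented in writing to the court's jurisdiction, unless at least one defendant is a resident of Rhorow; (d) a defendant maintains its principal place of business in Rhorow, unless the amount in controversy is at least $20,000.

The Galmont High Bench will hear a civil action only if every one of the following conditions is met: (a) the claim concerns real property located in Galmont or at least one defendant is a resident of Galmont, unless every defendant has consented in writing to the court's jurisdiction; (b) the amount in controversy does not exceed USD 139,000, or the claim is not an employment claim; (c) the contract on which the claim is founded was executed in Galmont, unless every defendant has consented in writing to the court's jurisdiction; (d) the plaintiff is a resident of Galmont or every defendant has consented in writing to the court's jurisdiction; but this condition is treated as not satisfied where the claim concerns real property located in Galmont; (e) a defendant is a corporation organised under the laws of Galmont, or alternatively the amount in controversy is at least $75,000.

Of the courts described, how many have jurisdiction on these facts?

The Circuit Court of Yarmont:
  (a) The amount in controversy is USD 130,000, which meets the USD 129,000 floor — that alternative is enough. Satisfied.
  (b) The plaintiff resides in Lorrow, not Yarmont. But the operative events occurred in Yarmont, and the 'unless' clause therefore excuses the requirement. Satisfied.
  (c) The plaintiff resides in Lorrow, which is not Yarmont, which satisfies one of the alternatives. Satisfied.
  (d) The claim is a contract claim, not an employment claim — that alternative is enough. Met.
  (e) No party resides in Yarmont. Fails.
  → No jurisdiction.
The Rhorow High Bench:
  (a) The plaintiff resides in Lorrow, which is not Rhorow. And the carve-out is inapplicable — the claim is a contract claim, not an employment claim. Met.
  (b) The contract was executed in Selmere, not Rhorow. Condition not met.
  (c) Every defendant has filed written consent, which satisfies one of the alternatives. Satisfied.
  (d) No defendant is a corporation. The proviso rescues it, though: the amount in controversy is 130,000 dollars, which meets the 20,000 dollars floor. Satisfied.
  → No jurisdiction.
The Galmont High Bench:
  (a) The claim does not concern real property; no defendant resides in Galmont (they reside in Selmere, Selmere) — no alternative holds. The proviso rescues it, though: every defendant has filed written consent. Satisfied.
  (b) The amount in controversy is USD 130,000, within the USD 139,000 ceiling, so one alternative holds. Satisfied.
  (c) The contract was executed in Selmere, not Galmont. However, every defendant has filed written consent, so the 'unless' proviso supplies this condition. Met.
  (d) Every defendant has filed written consent, so one alternative holds. And the carve-out is inapplicable — the claim does not concern real property. Satisfied.
  (e) The amount in controversy is $130,000, which meets the USD 75,000 floor — that alternative is enough. Met.
  → Jurisdiction lies.
Courts with jurisdiction: the Galmont High Bench — 1 in total.

1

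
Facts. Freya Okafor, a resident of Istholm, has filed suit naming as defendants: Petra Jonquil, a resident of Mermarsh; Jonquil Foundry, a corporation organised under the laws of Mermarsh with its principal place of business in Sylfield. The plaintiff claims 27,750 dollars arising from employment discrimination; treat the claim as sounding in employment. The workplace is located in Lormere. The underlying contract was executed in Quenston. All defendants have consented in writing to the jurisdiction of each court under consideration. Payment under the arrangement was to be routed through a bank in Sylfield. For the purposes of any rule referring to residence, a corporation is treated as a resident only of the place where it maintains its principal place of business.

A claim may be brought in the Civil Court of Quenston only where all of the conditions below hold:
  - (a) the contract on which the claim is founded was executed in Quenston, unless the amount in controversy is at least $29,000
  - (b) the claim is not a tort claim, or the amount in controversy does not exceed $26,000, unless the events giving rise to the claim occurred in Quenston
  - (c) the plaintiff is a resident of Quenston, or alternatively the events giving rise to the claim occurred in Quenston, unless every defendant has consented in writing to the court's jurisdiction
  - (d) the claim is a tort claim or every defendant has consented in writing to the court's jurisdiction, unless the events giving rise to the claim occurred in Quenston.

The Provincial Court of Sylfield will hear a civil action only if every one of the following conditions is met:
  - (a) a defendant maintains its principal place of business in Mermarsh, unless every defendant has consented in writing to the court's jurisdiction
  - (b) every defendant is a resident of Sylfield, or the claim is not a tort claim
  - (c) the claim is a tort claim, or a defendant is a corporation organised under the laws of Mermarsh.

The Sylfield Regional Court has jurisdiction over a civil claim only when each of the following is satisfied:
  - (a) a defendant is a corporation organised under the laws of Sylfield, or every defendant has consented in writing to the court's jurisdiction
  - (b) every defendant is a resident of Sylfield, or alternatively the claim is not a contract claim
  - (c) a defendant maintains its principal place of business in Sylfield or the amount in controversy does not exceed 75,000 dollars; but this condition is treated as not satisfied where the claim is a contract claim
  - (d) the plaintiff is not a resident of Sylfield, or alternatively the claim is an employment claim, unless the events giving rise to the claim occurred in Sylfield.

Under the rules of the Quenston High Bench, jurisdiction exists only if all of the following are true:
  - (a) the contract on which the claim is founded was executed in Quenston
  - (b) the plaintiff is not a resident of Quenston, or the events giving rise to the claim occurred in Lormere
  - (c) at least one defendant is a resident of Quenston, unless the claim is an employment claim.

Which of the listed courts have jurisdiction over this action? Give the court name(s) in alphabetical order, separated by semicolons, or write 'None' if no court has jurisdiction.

the Civil Court of Quenston; the Provincial Court of Sylfield; the Quenston High Bench; the Sylfield Regional Court

The Civil Court of Quenston:
  (a) The contract was executed in Quenston. Met.
  (b) The claim is an employment claim, not a tort claim, so one alternative holds. Satisfied.
  (c) The plaintiff resides in Istholm, not Quenston; the operative events occurred in Lormere, not Quenston — no alternative holds. The proviso rescues it, though: every defendant has filed written consent. Condition met.
  (d) Every defendant has filed written consent, which satisfies one of the alternatives. Satisfied.
  → Jurisdiction lies.
The Provincial Court of Sylfield:
  (a) The corporate defendant(s) have their principal place of business in Sylfield, not Mermarsh. But every defendant has filed written consent, and the 'unless' clause therefore excuses the requirement. Satisfied.
  (b) The claim is an employment claim, not a tort claim, so this disjunct is met. Satisfied.
  (c) Jonquil Foundry is organised under the laws of Mermarsh, so this disjunct is met. Condition met.
  → Every requirement is satisfied — jurisdiction.
The Sylfield Regional Court:
  (a) Every defendant has filed written consent, which satisfies one of the alternatives. Condition met.
  (b) The claim is an employment claim, not a contract claim, so one alternative holds. Satisfied.
  (c) Jonquil Foundry has its principal place of business in Sylfield, so one alternative holds. The exception is not triggered, since the claim is an employment claim, not a contract claim. Condition met.
  (d) The plaintiff resides in Istholm, which is not Sylfield, so this disjunct is met. Met.
  → Jurisdiction lies.
The Quenston High Bench:
  (a) The contract was executed in Quenston. Met.
  (b) The plaintiff resides in Istholm, which is not Quenston, which satisfies one of the alternatives. Satisfied.
  (c) No defendant resides in Quenston (they reside in Mermarsh, Sylfield). But the claim is an employment claim, and the 'unless' clause therefore excuses the requirement. Condition met.
  → Every requirement is satisfied — jurisdiction.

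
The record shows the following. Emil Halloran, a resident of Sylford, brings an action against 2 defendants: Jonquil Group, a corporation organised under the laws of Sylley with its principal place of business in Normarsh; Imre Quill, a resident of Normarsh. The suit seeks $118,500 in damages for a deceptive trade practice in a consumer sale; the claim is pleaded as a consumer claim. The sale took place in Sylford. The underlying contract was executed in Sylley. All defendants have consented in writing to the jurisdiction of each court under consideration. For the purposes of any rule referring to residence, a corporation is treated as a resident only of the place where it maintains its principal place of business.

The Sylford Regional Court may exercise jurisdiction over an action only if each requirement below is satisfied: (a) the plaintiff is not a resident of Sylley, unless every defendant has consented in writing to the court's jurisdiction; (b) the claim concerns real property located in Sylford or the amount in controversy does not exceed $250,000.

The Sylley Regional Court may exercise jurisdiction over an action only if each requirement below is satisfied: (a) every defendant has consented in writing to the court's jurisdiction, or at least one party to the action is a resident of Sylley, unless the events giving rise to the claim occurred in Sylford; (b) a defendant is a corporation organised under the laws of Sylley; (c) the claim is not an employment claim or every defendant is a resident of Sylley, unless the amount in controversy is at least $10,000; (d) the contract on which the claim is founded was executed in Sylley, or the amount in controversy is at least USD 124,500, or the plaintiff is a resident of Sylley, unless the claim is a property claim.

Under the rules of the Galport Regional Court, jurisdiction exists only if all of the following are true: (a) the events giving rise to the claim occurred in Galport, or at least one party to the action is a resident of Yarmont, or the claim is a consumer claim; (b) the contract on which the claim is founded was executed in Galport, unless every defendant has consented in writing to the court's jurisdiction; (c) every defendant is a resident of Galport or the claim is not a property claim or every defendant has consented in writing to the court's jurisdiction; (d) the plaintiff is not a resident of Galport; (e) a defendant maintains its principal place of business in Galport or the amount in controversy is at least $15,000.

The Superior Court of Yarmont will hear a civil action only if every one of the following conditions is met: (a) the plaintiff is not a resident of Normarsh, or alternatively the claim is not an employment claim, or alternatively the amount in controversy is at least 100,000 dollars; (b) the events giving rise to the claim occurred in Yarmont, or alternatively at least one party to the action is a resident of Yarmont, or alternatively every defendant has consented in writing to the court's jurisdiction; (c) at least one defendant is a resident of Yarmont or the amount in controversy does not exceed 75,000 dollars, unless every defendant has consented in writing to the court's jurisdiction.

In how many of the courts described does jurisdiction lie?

4

The Sylford Regional Court:
  (a) The plaintiff resides in Sylford, which is not Sylley. Satisfied.
  (b) The amount in controversy is $118,500, within the 250,000 dollars ceiling, so one alternative holds. Satisfied.
  → All conditions met; jurisdiction exists.
The Sylley Regional Court:
  (a) Every defendant has filed written consent, so this disjunct is met. Satisfied.
  (b) Jonquil Group is organised under the laws of Sylley. Met.
  (c) The claim is a consumer claim, not an employment claim, so this disjunct is met. Satisfied.
  (d) The contract was executed in Sylley, which satisfies one of the alternatives. Satisfied.
  → Every requirement is satisfied — jurisdiction.
The Galport Regional Court:
  (a) The claim is a consumer claim, so this disjunct is met. Condition met.
  (b) The contract was executed in Sylley, not Galport. However, every defendant has filed written consent, so the 'unless' proviso supplies this condition. Met.
  (c) The claim is a consumer claim, not a property claim — that alternative is enough. Met.
  (d) The plaintiff resides in Sylford, which is not Galport. Condition met.
  (e) The amount in controversy is $118,500, which meets the $15,000 floor, so one alternative holds. Met.
  → Every requirement is satisfied — jurisdiction.
The Superior Court of Yarmont:
  (a) The plaintiff resides in Sylford, which is not Normarsh, so this disjunct is met. Satisfied.
  (b) Every defendant has filed written consent, which satisfies one of the alternatives. Condition met.
  (c) No defendant resides in Yarmont (they reside in Normarsh, Normarsh); the amount in controversy is 118,500 dollars, above the $75,000 ceiling — no alternative holds. However, every defendant has filed written consent, so the 'unless' proviso supplies this condition. Satisfied.
  → All conditions met; jurisdiction exists.
Courts with jurisdiction: the Sylford Regional Court, the Sylley Regional Court, the Galport Regional Court, the Superior Court of Yarmont — 4 in total.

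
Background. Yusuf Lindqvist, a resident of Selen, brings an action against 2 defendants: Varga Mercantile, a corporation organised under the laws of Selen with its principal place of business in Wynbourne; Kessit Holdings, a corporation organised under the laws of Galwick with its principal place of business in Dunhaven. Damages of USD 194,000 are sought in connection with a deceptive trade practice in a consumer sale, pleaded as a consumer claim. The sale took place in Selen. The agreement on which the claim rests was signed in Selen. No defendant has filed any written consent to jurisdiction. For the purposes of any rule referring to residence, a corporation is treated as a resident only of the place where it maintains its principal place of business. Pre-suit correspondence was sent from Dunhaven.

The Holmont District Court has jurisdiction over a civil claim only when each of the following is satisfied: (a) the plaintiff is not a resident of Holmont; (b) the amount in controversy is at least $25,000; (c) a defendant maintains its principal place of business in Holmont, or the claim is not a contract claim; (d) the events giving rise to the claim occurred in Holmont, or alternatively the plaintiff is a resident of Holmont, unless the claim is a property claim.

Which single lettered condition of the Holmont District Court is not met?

(d)

The Holmont District Court:
  (a) The plaintiff resides in Selen, which is not Holmont. Condition met.
  (b) The amount in controversy is USD 194,000, which meets the USD 25,000 floor. Condition met.
  (c) The claim is a consumer claim, not a contract claim — that alternative is enough. Satisfied.
  (d) The operative events occurred in Selen, not Holmont; the plaintiff resides in Selen, not Holmont — no alternative holds. The proviso offers no rescue either, since the claim is a consumer claim, not a property claim. Fails.
Only condition (d) fails.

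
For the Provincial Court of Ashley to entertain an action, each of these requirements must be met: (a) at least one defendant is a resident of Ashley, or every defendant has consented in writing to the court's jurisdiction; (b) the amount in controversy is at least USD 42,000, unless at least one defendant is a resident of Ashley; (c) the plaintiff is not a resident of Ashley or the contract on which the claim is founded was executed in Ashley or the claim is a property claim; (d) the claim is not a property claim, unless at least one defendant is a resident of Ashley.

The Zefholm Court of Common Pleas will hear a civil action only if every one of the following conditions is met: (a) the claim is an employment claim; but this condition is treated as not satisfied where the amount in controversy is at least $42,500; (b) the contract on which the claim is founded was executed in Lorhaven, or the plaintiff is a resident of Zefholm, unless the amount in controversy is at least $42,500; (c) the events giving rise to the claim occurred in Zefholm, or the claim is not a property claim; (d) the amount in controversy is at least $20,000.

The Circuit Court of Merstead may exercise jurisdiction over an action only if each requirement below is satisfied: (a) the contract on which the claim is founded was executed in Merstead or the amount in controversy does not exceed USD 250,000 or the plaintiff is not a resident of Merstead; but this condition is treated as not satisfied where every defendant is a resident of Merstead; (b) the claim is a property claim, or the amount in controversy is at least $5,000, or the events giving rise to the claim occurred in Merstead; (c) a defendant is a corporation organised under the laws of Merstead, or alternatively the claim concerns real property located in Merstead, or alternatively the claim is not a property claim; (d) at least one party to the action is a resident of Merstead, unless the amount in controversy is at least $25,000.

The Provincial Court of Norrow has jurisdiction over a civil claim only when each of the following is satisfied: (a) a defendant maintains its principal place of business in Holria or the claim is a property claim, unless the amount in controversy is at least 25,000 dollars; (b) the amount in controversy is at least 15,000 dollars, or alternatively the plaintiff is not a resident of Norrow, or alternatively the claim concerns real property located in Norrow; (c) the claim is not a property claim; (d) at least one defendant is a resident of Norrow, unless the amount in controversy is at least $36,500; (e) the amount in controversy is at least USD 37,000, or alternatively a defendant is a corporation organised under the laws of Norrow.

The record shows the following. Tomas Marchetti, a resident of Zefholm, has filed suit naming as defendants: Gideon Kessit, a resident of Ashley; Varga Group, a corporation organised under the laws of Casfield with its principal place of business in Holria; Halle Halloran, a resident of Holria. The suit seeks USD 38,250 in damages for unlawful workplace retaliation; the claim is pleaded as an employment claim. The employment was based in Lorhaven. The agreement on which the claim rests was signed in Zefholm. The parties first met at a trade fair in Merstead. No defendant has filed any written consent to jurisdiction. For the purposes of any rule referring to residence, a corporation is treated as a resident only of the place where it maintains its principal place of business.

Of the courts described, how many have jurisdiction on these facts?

The Provincial Court of Ashley:
  (a) Gideon Kessit resides in Ashley, so this disjunct is met. Met.
  (b) The amount in controversy is 38,250 dollars, below the USD 42,000 floor. However, Gideon Kessit resides in Ashley, so the 'unless' proviso supplies this condition. Met.
  (c) The plaintiff resides in Zefholm, which is not Ashley, so one alternative holds. Met.
  (d) The claim is an employment claim, not a property claim. Met.
  → The court has jurisdiction.
The Zefholm Court of Common Pleas:
  (a) The claim is an employment claim. And the carve-out is inapplicable — the amount in controversy is 38,250 dollars, below the 42,500 dollars floor. Met.
  (b) The plaintiff resides in Zefholm, so one alternative holds. Met.
  (c) The claim is an employment claim, not a property claim, which satisfies one of the alternatives. Condition met.
  (d) The amount in controversy is $38,250, which meets the 20,000 dollars floor. Condition met.
  → Jurisdiction lies.
The Circuit Court of Merstead:
  (a) The amount in controversy is USD 38,250, within the 250,000 dollars ceiling — that alternative is enough. The carve-out does not apply: the defendants reside as follows — Gideon Kessit in Ashley, Varga Group in Holria, Halle Halloran in Holria — not all in Merstead. Satisfied.
  (b) The amount in controversy is USD 38,250, which meets the USD 5,000 floor — that alternative is enough. Satisfied.
  (c) The claim is an employment claim, not a property claim, so one alternative holds. Satisfied.
  (d) No party resides in Merstead. But the amount in controversy is $38,250, which meets the USD 25,000 floor, and the 'unless' clause therefore excuses the requirement. Satisfied.
  → Every requirement is satisfied — jurisdiction.
The Provincial Court of Norrow:
  (a) Varga Group has its principal place of business in Holria, so one alternative holds. Condition met.
  (b) The amount in controversy is $38,250, which meets the $15,000 floor, so one alternative holds. Condition met.
  (c) The claim is an employment claim, not a property claim. Satisfied.
  (d) No defendant resides in Norrow (they reside in Ashley, Holria, Holria). But the amount in controversy is 38,250 dollars, which meets the 36,500 dollars floor, and the 'unless' clause therefore excuses the requirement. Met.
  (e) The amount in controversy is USD 38,250, which meets the $37,000 floor — that alternative is enough. Satisfied.
  → Every requirement is satisfied — jurisdiction.
Courts with jurisdiction: the Provincial Court of Ashley, the Zefholm Court of Common Pleas, the Circuit Court of Merstead, the Provincial Court of Norrow — 4 in total.

4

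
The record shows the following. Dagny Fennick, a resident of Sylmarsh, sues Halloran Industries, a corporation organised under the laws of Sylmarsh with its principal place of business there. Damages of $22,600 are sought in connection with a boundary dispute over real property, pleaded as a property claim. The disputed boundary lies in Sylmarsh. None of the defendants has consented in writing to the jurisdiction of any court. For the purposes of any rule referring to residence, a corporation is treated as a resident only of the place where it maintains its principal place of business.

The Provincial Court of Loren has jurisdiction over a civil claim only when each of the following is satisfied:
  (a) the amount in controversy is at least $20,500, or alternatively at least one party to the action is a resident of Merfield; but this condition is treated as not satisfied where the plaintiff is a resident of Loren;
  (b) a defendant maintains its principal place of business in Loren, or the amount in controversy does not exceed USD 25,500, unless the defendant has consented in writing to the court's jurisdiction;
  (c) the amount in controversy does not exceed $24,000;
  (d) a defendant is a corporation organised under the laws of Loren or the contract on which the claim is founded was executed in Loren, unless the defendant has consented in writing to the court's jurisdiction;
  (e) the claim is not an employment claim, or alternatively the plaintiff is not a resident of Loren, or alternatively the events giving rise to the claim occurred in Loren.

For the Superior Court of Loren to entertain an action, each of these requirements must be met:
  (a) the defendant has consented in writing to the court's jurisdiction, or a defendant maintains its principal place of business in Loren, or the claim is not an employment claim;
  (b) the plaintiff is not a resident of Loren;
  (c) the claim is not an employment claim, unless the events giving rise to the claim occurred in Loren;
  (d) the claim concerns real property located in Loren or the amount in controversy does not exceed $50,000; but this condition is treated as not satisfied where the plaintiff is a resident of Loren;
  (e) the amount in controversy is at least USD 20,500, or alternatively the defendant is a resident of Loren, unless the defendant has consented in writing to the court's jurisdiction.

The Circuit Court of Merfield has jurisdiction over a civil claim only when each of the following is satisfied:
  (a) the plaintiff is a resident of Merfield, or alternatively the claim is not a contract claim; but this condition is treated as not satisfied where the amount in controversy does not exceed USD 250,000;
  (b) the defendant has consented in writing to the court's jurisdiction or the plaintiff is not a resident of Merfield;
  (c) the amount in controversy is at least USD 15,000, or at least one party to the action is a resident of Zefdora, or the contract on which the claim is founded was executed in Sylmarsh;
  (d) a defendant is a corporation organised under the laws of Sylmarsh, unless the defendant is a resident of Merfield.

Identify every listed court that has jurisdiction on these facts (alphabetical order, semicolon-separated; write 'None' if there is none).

The Provincial Court of Loren:
  (a) The amount in controversy is USD 22,600, which meets the $20,500 floor, so this disjunct is met. And the carve-out is inapplicable — the plaintiff resides in Sylmarsh, not Loren. Satisfied.
  (b) The amount in controversy is $22,600, within the USD 25,500 ceiling, which satisfies one of the alternatives. Met.
  (c) The amount in controversy is USD 22,600, within the USD 24,000 ceiling. Satisfied.
  (d) The corporate defendant(s) are organised in Sylmarsh, not Loren; no contract (and hence no place of execution) is alleged — every alternative fails. And no such written consent has been filed, so the proviso does not save it. Not satisfied.
  (e) The claim is a property claim, not an employment claim — that alternative is enough. Met.
  → At least one condition fails; no jurisdiction.
The Superior Court of Loren:
  (a) The claim is a property claim, not an employment claim, which satisfies one of the alternatives. Met.
  (b) The plaintiff resides in Sylmarsh, which is not Loren. Condition met.
  (c) The claim is a property claim, not an employment claim. Met.
  (d) The amount in controversy is $22,600, within the $50,000 ceiling — that alternative is enough. And the carve-out is inapplicable — the plaintiff resides in Sylmarsh, not Loren. Condition met.
  (e) The amount in controversy is USD 22,600, which meets the $20,500 floor, so one alternative holds. Met.
  → All conditions met; jurisdiction exists.
The Circuit Court of Merfield:
  (a) The claim is a property claim, not a contract claim — that alternative is enough. But the carve-out bites: the amount in controversy is $22,600, within the 250,000 dollars ceiling. Not met.
  (b) The plaintiff resides in Sylmarsh, which is not Merfield, which satisfies one of the alternatives. Met.
  (c) The amount in controversy is $22,600, which meets the USD 15,000 floor, so one alternative holds. Met.
  (d) Halloran Industries is organised under the laws of Sylmarsh. Met.
  → Not every requirement is met — no jurisdiction.

the Superior Court of Loren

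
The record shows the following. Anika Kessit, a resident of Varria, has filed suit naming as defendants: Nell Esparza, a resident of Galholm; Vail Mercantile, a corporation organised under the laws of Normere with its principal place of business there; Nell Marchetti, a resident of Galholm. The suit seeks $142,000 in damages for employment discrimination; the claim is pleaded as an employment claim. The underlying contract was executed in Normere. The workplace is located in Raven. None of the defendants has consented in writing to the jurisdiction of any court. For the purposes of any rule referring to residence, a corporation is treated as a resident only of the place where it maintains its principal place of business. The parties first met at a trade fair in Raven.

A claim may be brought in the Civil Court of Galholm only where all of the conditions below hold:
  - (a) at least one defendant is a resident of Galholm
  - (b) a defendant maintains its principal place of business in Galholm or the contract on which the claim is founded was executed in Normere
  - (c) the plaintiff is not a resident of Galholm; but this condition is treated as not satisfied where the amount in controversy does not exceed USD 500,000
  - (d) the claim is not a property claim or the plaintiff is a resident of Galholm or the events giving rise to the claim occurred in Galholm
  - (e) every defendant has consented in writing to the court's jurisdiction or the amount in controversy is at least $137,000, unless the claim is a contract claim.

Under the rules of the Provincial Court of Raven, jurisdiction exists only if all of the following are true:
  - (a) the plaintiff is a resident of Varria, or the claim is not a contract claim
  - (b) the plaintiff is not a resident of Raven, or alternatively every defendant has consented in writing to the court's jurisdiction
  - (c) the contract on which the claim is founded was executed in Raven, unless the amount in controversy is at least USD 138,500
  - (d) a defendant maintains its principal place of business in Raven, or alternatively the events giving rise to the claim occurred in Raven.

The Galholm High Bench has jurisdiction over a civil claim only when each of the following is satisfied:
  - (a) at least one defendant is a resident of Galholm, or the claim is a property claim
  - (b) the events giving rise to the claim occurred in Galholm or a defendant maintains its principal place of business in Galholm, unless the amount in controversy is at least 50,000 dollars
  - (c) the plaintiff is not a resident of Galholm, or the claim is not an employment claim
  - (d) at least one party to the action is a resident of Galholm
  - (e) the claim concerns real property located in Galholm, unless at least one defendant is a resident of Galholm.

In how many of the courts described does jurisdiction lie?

The Civil Court of Galholm:
  (a) Nell Esparza resides in Galholm. Met.
  (b) The contract was executed in Normere, which satisfies one of the alternatives. Condition met.
  (c) The plaintiff resides in Varria, which is not Galholm. But the amount in controversy is USD 142,000, within the $500,000 ceiling, triggering the carve-out and defeating this condition. Not met.
  (d) The claim is an employment claim, not a property claim, so one alternative holds. Condition met.
  (e) The amount in controversy is USD 142,000, which meets the 137,000 dollars floor, which satisfies one of the alternatives. Satisfied.
  → Not every requirement is met — no jurisdiction.
The Provincial Court of Raven:
  (a) The plaintiff resides in Varria, so this disjunct is met. Condition met.
  (b) The plaintiff resides in Varria, which is not Raven, so this disjunct is met. Met.
  (c) The contract was executed in Normere, not Raven. But the amount in controversy is $142,000, which meets the USD 138,500 floor, and the 'unless' clause therefore excuses the requirement. Satisfied.
  (d) The operative events occurred in Raven, so one alternative holds. Condition met.
  → Every requirement is satisfied — jurisdiction.
The Galholm High Bench:
  (a) Nell Esparza resides in Galholm, so one alternative holds. Satisfied.
  (b) The operative events occurred in Raven, not Galholm; the corporate defendant(s) have their principal place of business in Normere, not Galholm — no alternative holds. However, the amount in controversy is USD 142,000, which meets the $50,000 floor, so the 'unless' proviso supplies this condition. Satisfied.
  (c) The plaintiff resides in Varria, which is not Galholm, so one alternative holds. Satisfied.
  (d) Nell Esparza resides in Galholm. Satisfied.
  (e) The claim does not concern real property. But Nell Esparza resides in Galholm, and the 'unless' clause therefore excuses the requirement. Satisfied.
  → Every requirement is satisfied — jurisdiction.
Courts with jurisdiction: the Provincial Court of Raven, the Galholm High Bench — 2 in total.

2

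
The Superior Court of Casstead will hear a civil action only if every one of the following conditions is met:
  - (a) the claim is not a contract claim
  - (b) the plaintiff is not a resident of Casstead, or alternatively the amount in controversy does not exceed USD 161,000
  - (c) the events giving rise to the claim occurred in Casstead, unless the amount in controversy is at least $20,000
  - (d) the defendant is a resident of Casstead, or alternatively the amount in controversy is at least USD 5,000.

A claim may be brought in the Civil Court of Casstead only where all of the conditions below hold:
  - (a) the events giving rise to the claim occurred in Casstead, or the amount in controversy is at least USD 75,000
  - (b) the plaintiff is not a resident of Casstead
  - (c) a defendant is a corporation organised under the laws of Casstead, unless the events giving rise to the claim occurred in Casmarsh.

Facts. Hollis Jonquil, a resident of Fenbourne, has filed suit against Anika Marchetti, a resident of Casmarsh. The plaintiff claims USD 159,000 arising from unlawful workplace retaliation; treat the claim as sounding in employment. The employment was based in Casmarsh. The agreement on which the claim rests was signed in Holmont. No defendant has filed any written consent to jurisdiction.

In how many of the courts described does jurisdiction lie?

2

The Superior Court of Casstead:
  (a) The claim is an employment claim, not a contract claim. Satisfied.
  (b) The plaintiff resides in Fenbourne, which is not Casstead, so one alternative holds. Met.
  (c) The operative events occurred in Casmarsh, not Casstead. The proviso rescues it, though: the amount in controversy is 159,000 dollars, which meets the 20,000 dollars floor. Met.
  (d) The amount in controversy is USD 159,000, which meets the $5,000 floor, which satisfies one of the alternatives. Met.
  → The court has jurisdiction.
The Civil Court of Casstead:
  (a) The amount in controversy is $159,000, which meets the USD 75,000 floor — that alternative is enough. Met.
  (b) The plaintiff resides in Fenbourne, which is not Casstead. Satisfied.
  (c) No defendant is a corporation. However, the operative events occurred in Casmarsh, so the 'unless' proviso supplies this condition. Condition met.
  → Jurisdiction lies.
Courts with jurisdiction: the Superior Court of Casstead, the Civil Court of Casstead — 2 in total.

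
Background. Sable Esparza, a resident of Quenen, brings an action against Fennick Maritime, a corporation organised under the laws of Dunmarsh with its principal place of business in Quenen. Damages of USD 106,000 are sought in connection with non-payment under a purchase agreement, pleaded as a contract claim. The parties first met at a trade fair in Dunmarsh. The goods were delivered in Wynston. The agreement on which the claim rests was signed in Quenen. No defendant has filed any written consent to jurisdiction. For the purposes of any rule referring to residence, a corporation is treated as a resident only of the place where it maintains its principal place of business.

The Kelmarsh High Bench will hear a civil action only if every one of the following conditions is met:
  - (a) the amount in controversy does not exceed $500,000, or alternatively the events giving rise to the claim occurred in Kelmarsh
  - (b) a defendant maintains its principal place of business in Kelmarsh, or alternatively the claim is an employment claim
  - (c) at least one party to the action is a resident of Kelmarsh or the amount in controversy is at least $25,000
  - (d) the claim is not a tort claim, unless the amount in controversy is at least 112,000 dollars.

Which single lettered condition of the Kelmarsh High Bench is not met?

(b)

The Kelmarsh High Bench:
  (a) The amount in controversy is USD 106,000, within the 500,000 dollars ceiling, so one alternative holds. Satisfied.
  (b) The corporate defendant(s) have their principal place of business in Quenen, not Kelmarsh; the claim is a contract claim, not an employment claim — every alternative fails. Fails.
  (c) The amount in controversy is 106,000 dollars, which meets the $25,000 floor, so this disjunct is met. Satisfied.
  (d) The claim is a contract claim, not a tort claim. Condition met.
Only condition (b) fails.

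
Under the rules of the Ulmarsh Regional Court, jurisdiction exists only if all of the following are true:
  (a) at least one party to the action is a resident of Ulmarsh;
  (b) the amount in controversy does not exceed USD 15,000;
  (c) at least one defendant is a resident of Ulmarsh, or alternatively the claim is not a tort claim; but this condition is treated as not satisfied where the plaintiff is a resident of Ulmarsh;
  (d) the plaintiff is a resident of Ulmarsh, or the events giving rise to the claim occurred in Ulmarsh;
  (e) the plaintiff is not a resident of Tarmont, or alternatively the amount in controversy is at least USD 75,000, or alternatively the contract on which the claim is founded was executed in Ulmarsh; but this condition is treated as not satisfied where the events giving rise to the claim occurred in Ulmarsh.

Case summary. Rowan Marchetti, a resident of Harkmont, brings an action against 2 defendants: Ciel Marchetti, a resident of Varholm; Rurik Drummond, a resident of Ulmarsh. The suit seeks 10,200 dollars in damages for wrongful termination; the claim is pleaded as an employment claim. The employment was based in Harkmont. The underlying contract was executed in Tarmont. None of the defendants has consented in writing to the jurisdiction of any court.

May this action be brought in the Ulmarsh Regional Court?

No

The Ulmarsh Regional Court:
  (a) Rurik Drummond resides in Ulmarsh. Condition met.
  (b) The amount in controversy is $10,200, within the 15,000 dollars ceiling. Condition met.
  (c) Rurik Drummond resides in Ulmarsh, which satisfies one of the alternatives. The exception is not triggered, since the plaintiff resides in Harkmont, not Ulmarsh. Met.
  (d) The plaintiff resides in Harkmont, not Ulmarsh; the operative events occurred in Harkmont, not Ulmarsh — none of the alternatives is met. Condition not met.
  (e) The plaintiff resides in Harkmont, which is not Tarmont — that alternative is enough. And the carve-out is inapplicable — the operative events occurred in Harkmont, not Ulmarsh. Satisfied.
  → The court lacks jurisdiction.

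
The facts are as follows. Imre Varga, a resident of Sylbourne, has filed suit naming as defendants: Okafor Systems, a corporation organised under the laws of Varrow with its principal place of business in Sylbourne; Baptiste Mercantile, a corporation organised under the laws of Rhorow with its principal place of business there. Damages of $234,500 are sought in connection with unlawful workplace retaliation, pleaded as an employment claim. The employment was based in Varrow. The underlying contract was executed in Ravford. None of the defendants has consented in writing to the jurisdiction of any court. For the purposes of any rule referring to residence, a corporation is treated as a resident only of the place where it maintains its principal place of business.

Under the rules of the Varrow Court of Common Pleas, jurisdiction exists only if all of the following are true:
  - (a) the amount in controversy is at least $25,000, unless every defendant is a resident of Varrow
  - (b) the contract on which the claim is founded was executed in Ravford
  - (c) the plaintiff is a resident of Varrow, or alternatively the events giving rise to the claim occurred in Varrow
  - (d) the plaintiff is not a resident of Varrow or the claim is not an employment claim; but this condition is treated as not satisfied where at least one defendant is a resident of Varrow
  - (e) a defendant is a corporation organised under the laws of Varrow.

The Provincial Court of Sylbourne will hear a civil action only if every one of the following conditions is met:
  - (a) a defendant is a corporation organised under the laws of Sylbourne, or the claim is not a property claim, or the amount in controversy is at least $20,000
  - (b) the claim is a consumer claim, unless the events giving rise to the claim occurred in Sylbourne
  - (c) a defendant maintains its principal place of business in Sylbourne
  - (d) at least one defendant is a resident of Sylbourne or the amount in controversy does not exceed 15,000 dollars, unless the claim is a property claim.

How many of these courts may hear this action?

1

The Varrow Court of Common Pleas:
  (a) The amount in controversy is 234,500 dollars, which meets the USD 25,000 floor. Met.
  (b) The contract was executed in Ravford. Satisfied.
  (c) The operative events occurred in Varrow, so this disjunct is met. Condition met.
  (d) The plaintiff resides in Sylbourne, which is not Varrow, so this disjunct is met. And the carve-out is inapplicable — no defendant resides in Varrow (they reside in Sylbourne, Rhorow). Condition met.
  (e) Okafor Systems is organised under the laws of Varrow. Satisfied.
  → Every requirement is satisfied — jurisdiction.
The Provincial Court of Sylbourne:
  (a) The claim is an employment claim, not a property claim, so one alternative holds. Condition met.
  (b) The claim is an employment claim, not a consumer claim. The proviso offers no rescue either, since the operative events occurred in Varrow, not Sylbourne. Condition not met.
  (c) Okafor Systems has its principal place of business in Sylbourne. Met.
  (d) Okafor Systems resides in Sylbourne, so one alternative holds. Condition met.
  → Not every requirement is met — no jurisdiction.
Courts with jurisdiction: the Varrow Court of Common Pleas — 1 in total.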